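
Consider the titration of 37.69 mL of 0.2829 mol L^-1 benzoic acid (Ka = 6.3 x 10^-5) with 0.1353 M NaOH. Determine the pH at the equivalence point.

8.58

n(C6H5COOH) = 0.2829 x 0.03769 = 0.01066 mol; V(NaOH) at equivalence = 0.01066/0.1353 = 0.07881 L.
At equivalence all the acid is converted to C6H5COO-; total volume = 0.03769 + 0.07881 = 0.1165 L, so [C6H5COO-] = 0.01066/0.1165 = 0.09153 M.
Kb = Kw/Ka = 1.0e-14 / 6.3 x 10^-5 = 1.59e-10.
[OH^-] = sqrt(Kb x [C6H5COO-]) = sqrt(1.59e-10 x 0.09153) = 3.81e-6 M.
pOH = 5.42, so pH = 14.00 - 5.42 = 8.58.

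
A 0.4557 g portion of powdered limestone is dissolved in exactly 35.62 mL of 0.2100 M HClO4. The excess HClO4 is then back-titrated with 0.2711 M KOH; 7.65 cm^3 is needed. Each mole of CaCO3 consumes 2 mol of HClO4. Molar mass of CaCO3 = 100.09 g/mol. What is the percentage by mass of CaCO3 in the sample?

59.4%

Total n(HClO4) added = 0.2100 x 0.03562 = 0.007480 mol.
n(KOH) used = 0.2711 x 0.007650 = 0.002074 mol, which equals the excess n(HClO4).
So n(HClO4) consumed by the sample = 0.007480 - 0.002074 = 0.005406 mol.
n(CaCO3) = 0.005406 / 2 = 0.002703 mol.
mass CaCO3 = 0.002703 x 100.09 = 0.2706 g, so %CaCO3 = 0.2706/0.4557 x 100 = 59.4%.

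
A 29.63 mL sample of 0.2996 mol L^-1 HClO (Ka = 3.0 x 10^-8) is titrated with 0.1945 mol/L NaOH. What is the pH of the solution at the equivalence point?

10.30

n(HClO) = 0.2996 x 0.02963 = 0.008877 mol; V(NaOH) at equivalence = 0.008877/0.1945 = 0.04564 L.
At equivalence all the acid is converted to ClO-; total volume = 0.02963 + 0.04564 = 0.07527 L, so [ClO-] = 0.008877/0.07527 = 0.1179 M.
Kb = Kw/Ka = 1.0e-14 / 3.0 x 10^-8 = 3.33e-7.
[OH^-] = sqrt(Kb x [ClO-]) = sqrt(3.33e-7 x 0.1179) = 0.000198 M.
pOH = 3.70, so pH = 14.00 - 3.70 = 10.30.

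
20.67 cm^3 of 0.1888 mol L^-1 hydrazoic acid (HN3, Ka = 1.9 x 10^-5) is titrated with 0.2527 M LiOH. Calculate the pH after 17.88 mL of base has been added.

n(acid) = 0.1888 x 0.02067 = 0.003902 mol; n(LiOH) added = 0.2527 x 0.01788 = 0.004518 mol.
Base is in excess by 0.004518 - 0.003902 = 0.0006158 mol in a total volume of 0.03855 L.
[OH^-] = 0.0006158/0.03855 = 0.01597 M, so pOH = 1.80 and pH = 14.00 - 1.80 = 12.20.

12.20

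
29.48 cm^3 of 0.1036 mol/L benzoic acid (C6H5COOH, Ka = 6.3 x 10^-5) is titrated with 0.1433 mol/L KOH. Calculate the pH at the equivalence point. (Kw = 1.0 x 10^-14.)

n(C6H5COOH) = 0.1036 x 0.02948 = 0.003054 mol; V(KOH) at equivalence = 0.003054/0.1433 = 0.02131 L.
At equivalence all the acid is converted to C6H5COO-; total volume = 0.02948 + 0.02131 = 0.05079 L, so [C6H5COO-] = 0.003054/0.05079 = 0.06013 M.
Kb = Kw/Ka = 1.0e-14 / 6.3 x 10^-5 = 1.59e-10.
[OH^-] = sqrt(Kb x [C6H5COO-]) = sqrt(1.59e-10 x 0.06013) = 3.09e-6 M.
pOH = 5.51, so pH = 14.00 - 5.51 = 8.49.

8.49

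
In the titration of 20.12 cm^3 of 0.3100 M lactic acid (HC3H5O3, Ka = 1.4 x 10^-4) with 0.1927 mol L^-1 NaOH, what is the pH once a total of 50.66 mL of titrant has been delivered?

12.70

n(acid) = 0.3100 x 0.02012 = 0.006237 mol; n(NaOH) added = 0.1927 x 0.05066 = 0.009762 mol.
Base is in excess by 0.009762 - 0.006237 = 0.003525 mol in a total volume of 0.07078 L.
[OH^-] = 0.003525/0.07078 = 0.04980 M, so pOH = 1.30 and pH = 14.00 - 1.30 = 12.70.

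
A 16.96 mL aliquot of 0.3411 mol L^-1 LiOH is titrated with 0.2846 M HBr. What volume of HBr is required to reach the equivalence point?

n(LiOH) = 0.3411 mol/L x 0.01696 L = 0.005785 mol.
At equivalence n(HBr) = n(LiOH) = 0.005785 mol.
V(HBr) = 0.005785 / 0.2846 = 0.02033 L = 20.3 mL.

20.3 mL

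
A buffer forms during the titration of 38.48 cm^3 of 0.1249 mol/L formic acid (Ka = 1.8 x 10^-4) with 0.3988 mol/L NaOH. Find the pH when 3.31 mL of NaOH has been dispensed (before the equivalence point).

Initial n(HCOOH) = 0.1249 x 0.03848 = 0.004806 mol.
n(NaOH) added = 0.3988 x 0.003310 = 0.001320 mol, converting that many moles of HCOOH to HCOO-.
Remaining n(HCOOH) = 0.003486 mol; n(HCOO-) = 0.001320 mol.
By Henderson-Hasselbalch, pH = pKa + log([A^-]/[HA]) = 3.74 + log(0.001320/0.003486) = 3.74 + (-0.42) = 3.32.

3.32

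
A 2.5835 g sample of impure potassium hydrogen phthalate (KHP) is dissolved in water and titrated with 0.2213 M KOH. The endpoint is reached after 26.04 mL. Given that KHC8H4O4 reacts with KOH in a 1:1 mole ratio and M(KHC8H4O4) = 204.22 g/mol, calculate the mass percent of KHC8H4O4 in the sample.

45.6%

n(KOH) = 0.2213 x 0.02604 = 0.005763 mol.
n(KHC8H4O4) = 0.005763 / 1 = 0.005763 mol.
mass of KHC8H4O4 = 0.005763 x 204.22 = 1.177 g.
% purity = 1.177 / 2.5835 x 100 = 45.6%.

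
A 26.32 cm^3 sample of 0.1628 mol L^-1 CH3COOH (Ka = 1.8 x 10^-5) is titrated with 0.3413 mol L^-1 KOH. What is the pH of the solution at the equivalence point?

n(CH3COOH) = 0.1628 x 0.02632 = 0.004285 mol; V(KOH) at equivalence = 0.004285/0.3413 = 0.01255 L.
At equivalence all the acid is converted to CH3COO-; total volume = 0.02632 + 0.01255 = 0.03887 L, so [CH3COO-] = 0.004285/0.03887 = 0.1102 M.
Kb = Kw/Ka = 1.0e-14 / 1.8 x 10^-5 = 5.56e-10.
[OH^-] = sqrt(Kb x [CH3COO-]) = sqrt(5.56e-10 x 0.1102) = 7.83e-6 M.
pOH = 5.11, so pH = 14.00 - 5.11 = 8.89.

8.89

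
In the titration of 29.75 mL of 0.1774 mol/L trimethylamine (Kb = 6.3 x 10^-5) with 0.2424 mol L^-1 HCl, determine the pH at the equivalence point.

n((CH3)3N) = 0.1774 x 0.02975 = 0.005278 mol; V(HCl) at equivalence = 0.005278/0.2424 = 0.02177 L.
At equivalence the base is fully converted to (CH3)3NH+; total volume = 0.05152 L, so [(CH3)3NH+] = 0.005278/0.05152 = 0.1024 M.
Ka((CH3)3NH+) = Kw/Kb = 1.0e-14 / 6.3 x 10^-5 = 1.59e-10.
[H^+] = sqrt(Ka x [(CH3)3NH+]) = sqrt(1.59e-10 x 0.1024) = 4.03e-6 M.
pH = -log(4.03e-6) = 5.39.

5.39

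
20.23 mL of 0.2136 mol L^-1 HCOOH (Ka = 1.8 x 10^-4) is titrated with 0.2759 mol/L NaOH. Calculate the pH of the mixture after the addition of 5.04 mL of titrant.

3.42

Initial n(HCOOH) = 0.2136 x 0.02023 = 0.004321 mol.
n(NaOH) added = 0.2759 x 0.005040 = 0.001391 mol, converting that many moles of HCOOH to HCOO-.
Remaining n(HCOOH) = 0.002931 mol; n(HCOO-) = 0.001391 mol.
By Henderson-Hasselbalch, pH = pKa + log([A^-]/[HA]) = 3.74 + log(0.001391/0.002931) = 3.74 + (-0.32) = 3.42.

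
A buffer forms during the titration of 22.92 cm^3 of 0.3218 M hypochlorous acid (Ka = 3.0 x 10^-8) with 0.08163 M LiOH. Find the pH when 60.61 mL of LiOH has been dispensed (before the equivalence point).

Initial n(HClO) = 0.3218 x 0.02292 = 0.007376 mol.
n(LiOH) added = 0.08163 x 0.06061 = 0.004948 mol, converting that many moles of HClO to ClO-.
Remaining n(HClO) = 0.002428 mol; n(ClO-) = 0.004948 mol.
By Henderson-Hasselbalch, pH = pKa + log([A^-]/[HA]) = 7.52 + log(0.004948/0.002428) = 7.52 + (+0.31) = 7.83.

7.83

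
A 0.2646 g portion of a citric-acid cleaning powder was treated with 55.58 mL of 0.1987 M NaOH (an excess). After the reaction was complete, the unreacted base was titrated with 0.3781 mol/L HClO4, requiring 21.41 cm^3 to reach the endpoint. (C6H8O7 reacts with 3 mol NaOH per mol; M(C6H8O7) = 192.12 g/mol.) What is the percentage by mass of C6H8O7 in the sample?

Total n(NaOH) added = 0.1987 x 0.05558 = 0.01104 mol.
n(HClO4) used = 0.3781 x 0.02141 = 0.008095 mol, which equals the excess n(NaOH).
So n(NaOH) consumed by the sample = 0.01104 - 0.008095 = 0.002949 mol.
n(C6H8O7) = 0.002949 / 3 = 0.0009829 mol.
mass C6H8O7 = 0.0009829 x 192.12 = 0.1888 g, so %C6H8O7 = 0.1888/0.2646 x 100 = 71.4%.

71.4%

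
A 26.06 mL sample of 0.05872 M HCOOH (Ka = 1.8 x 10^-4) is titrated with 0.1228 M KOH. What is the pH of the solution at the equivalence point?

8.17

n(HCOOH) = 0.05872 x 0.02606 = 0.001530 mol; V(KOH) at equivalence = 0.001530/0.1228 = 0.01246 L.
At equivalence all the acid is converted to HCOO-; total volume = 0.02606 + 0.01246 = 0.03852 L, so [HCOO-] = 0.001530/0.03852 = 0.03972 M.
Kb = Kw/Ka = 1.0e-14 / 1.8 x 10^-4 = 5.56e-11.
[OH^-] = sqrt(Kb x [HCOO-]) = sqrt(5.56e-11 x 0.03972) = 1.49e-6 M.
pOH = 5.83, so pH = 14.00 - 5.83 = 8.17.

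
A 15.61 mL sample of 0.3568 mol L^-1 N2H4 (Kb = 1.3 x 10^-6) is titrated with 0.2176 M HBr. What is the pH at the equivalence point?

n(N2H4) = 0.3568 x 0.01561 = 0.005570 mol; V(HBr) at equivalence = 0.005570/0.2176 = 0.02560 L.
At equivalence the base is fully converted to N2H5+; total volume = 0.04121 L, so [N2H5+] = 0.005570/0.04121 = 0.1352 M.
Ka(N2H5+) = Kw/Kb = 1.0e-14 / 1.3 x 10^-6 = 7.69e-9.
[H^+] = sqrt(Ka x [N2H5+]) = sqrt(7.69e-9 x 0.1352) = 3.22e-5 M.
pH = -log(3.22e-5) = 4.49.

4.49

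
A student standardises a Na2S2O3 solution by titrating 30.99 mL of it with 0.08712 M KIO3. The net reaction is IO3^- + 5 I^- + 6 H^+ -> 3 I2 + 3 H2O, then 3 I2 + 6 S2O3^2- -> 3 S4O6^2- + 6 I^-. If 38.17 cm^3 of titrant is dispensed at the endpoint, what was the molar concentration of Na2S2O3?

0.644 M

n(KIO3) = 0.08712 x 0.03817 = 0.003325 mol.
From the balanced equation, 1 mol KIO3 reacts with 6 mol Na2S2O3, so n(Na2S2O3) = 0.003325 x 6/1 = 0.01995 mol.
[Na2S2O3] = 0.01995 / 0.03099 L = 0.644 M.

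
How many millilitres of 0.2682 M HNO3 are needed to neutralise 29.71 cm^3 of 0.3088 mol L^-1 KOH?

n(KOH) = 0.3088 mol/L x 0.02971 L = 0.009174 mol.
At equivalence n(HNO3) = n(KOH) = 0.009174 mol.
V(HNO3) = 0.009174 / 0.2682 = 0.03421 L = 34.2 mL.

34.2 mL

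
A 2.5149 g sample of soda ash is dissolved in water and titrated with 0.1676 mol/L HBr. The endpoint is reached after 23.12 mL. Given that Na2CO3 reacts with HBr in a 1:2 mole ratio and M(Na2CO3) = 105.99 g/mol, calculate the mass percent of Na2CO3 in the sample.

8.17%

n(HBr) = 0.1676 x 0.02312 = 0.003875 mol.
n(Na2CO3) = 0.003875 / 2 = 0.001937 mol.
mass of Na2CO3 = 0.001937 x 105.99 = 0.2054 g.
% purity = 0.2054 / 2.5149 x 100 = 8.17%.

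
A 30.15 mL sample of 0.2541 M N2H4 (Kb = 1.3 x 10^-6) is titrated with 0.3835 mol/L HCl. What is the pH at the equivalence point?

4.46

n(N2H4) = 0.2541 x 0.03015 = 0.007661 mol; V(HCl) at equivalence = 0.007661/0.3835 = 0.01998 L.
At equivalence the base is fully converted to N2H5+; total volume = 0.05013 L, so [N2H5+] = 0.007661/0.05013 = 0.1528 M.
Ka(N2H5+) = Kw/Kb = 1.0e-14 / 1.3 x 10^-6 = 7.69e-9.
[H^+] = sqrt(Ka x [N2H5+]) = sqrt(7.69e-9 x 0.1528) = 3.43e-5 M.
pH = -log(3.43e-5) = 4.46.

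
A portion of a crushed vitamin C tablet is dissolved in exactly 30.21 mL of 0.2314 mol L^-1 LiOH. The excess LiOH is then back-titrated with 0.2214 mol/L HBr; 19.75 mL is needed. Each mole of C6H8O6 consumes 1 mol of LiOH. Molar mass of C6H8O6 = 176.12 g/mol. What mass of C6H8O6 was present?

Total n(LiOH) added = 0.2314 x 0.03021 = 0.006991 mol.
n(HBr) used = 0.2214 x 0.01975 = 0.004373 mol, which equals the excess n(LiOH).
So n(LiOH) consumed by the sample = 0.006991 - 0.004373 = 0.002618 mol.
n(C6H8O6) = 0.002618 / 1 = 0.002618 mol.
mass = 0.002618 mol x 176.12 g/mol = 0.461 g.

0.461 g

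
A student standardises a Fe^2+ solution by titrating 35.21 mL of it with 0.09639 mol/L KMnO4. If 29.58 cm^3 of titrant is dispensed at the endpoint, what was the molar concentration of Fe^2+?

0.405 M

n(KMnO4) = 0.09639 x 0.02958 = 0.002851 mol.
From the balanced equation, 1 mol KMnO4 reacts with 5 mol Fe^2+, so n(Fe^2+) = 0.002851 x 5/1 = 0.01426 mol.
[Fe^2+] = 0.01426 / 0.03521 L = 0.405 M.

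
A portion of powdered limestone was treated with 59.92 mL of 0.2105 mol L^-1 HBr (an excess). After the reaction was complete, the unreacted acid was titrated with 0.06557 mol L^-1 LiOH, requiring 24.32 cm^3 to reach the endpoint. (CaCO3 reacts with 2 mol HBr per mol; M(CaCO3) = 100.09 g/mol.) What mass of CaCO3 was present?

Total n(HBr) added = 0.2105 x 0.05992 = 0.01261 mol.
n(LiOH) used = 0.06557 x 0.02432 = 0.001595 mol, which equals the excess n(HBr).
So n(HBr) consumed by the sample = 0.01261 - 0.001595 = 0.01102 mol.
n(CaCO3) = 0.01102 / 2 = 0.005509 mol.
mass = 0.005509 mol x 100.09 g/mol = 0.551 g.

0.551 g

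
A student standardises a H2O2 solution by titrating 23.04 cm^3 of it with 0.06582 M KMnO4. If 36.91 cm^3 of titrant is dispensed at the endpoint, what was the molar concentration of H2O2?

n(KMnO4) = 0.06582 x 0.03691 = 0.002429 mol.
From the balanced equation, 2 mol KMnO4 reacts with 5 mol H2O2, so n(H2O2) = 0.002429 x 5/2 = 0.006074 mol.
[H2O2] = 0.006074 / 0.02304 L = 0.264 M.

0.264 M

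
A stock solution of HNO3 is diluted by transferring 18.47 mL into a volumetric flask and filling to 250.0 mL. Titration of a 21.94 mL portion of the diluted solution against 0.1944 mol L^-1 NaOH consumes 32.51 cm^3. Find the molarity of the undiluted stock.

3.90 M

n(NaOH) = 0.1944 x 0.03251 = 0.006320 mol.
n(HNO3) in the aliquot = 0.006320 mol.
[diluted HNO3] = 0.006320 / 0.02194 = 0.2881 M.
Dilution factor = 250.0/18.47 = 13.54, so [stock] = 0.2881 x 13.54 = 3.90 M.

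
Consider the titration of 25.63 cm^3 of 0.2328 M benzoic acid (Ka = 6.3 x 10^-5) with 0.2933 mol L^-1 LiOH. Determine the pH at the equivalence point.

8.66

n(C6H5COOH) = 0.2328 x 0.02563 = 0.005967 mol; V(LiOH) at equivalence = 0.005967/0.2933 = 0.02034 L.
At equivalence all the acid is converted to C6H5COO-; total volume = 0.02563 + 0.02034 = 0.04597 L, so [C6H5COO-] = 0.005967/0.04597 = 0.1298 M.
Kb = Kw/Ka = 1.0e-14 / 6.3 x 10^-5 = 1.59e-10.
[OH^-] = sqrt(Kb x [C6H5COO-]) = sqrt(1.59e-10 x 0.1298) = 4.54e-6 M.
pOH = 5.34, so pH = 14.00 - 5.34 = 8.66.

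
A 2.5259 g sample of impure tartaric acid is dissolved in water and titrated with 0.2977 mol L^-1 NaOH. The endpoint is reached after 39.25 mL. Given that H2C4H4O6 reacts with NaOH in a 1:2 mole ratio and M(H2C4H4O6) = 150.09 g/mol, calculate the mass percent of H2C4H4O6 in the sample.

n(NaOH) = 0.2977 x 0.03925 = 0.01168 mol.
n(H2C4H4O6) = 0.01168 / 2 = 0.005842 mol.
mass of H2C4H4O6 = 0.005842 x 150.09 = 0.8769 g.
% purity = 0.8769 / 2.5259 x 100 = 34.7%.

34.7%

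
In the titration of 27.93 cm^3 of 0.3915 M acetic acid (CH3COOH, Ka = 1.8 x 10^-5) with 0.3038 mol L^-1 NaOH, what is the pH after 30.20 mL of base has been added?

Initial n(CH3COOH) = 0.3915 x 0.02793 = 0.01093 mol.
n(NaOH) added = 0.3038 x 0.03020 = 0.009175 mol, converting that many moles of CH3COOH to CH3COO-.
Remaining n(CH3COOH) = 0.001760 mol; n(CH3COO-) = 0.009175 mol.
By Henderson-Hasselbalch, pH = pKa + log([A^-]/[HA]) = 4.74 + log(0.009175/0.001760) = 4.74 + (+0.72) = 5.46.

5.46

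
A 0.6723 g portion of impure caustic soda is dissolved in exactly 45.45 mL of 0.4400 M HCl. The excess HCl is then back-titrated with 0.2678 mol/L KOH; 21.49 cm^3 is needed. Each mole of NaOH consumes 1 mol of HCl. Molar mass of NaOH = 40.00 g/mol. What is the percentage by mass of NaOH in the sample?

84.7%

Total n(HCl) added = 0.4400 x 0.04545 = 0.02000 mol.
n(KOH) used = 0.2678 x 0.02149 = 0.005755 mol, which equals the excess n(HCl).
So n(HCl) consumed by the sample = 0.02000 - 0.005755 = 0.01424 mol.
n(NaOH) = 0.01424 / 1 = 0.01424 mol.
mass NaOH = 0.01424 x 40.00 = 0.5697 g, so %NaOH = 0.5697/0.6723 x 100 = 84.7%.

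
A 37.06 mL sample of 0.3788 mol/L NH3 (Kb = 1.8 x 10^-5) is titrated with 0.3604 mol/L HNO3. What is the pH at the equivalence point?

n(NH3) = 0.3788 x 0.03706 = 0.01404 mol; V(HNO3) at equivalence = 0.01404/0.3604 = 0.03895 L.
At equivalence the base is fully converted to NH4+; total volume = 0.07601 L, so [NH4+] = 0.01404/0.07601 = 0.1847 M.
Ka(NH4+) = Kw/Kb = 1.0e-14 / 1.8 x 10^-5 = 5.56e-10.
[H^+] = sqrt(Ka x [NH4+]) = sqrt(5.56e-10 x 0.1847) = 1.01e-5 M.
pH = -log(1.01e-5) = 4.99.

4.99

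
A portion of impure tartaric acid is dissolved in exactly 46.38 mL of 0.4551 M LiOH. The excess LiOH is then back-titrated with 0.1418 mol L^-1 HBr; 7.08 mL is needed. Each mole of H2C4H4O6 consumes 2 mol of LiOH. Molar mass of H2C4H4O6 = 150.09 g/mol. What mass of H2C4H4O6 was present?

Total n(LiOH) added = 0.4551 x 0.04638 = 0.02111 mol.
n(HBr) used = 0.1418 x 0.007080 = 0.001004 mol, which equals the excess n(LiOH).
So n(LiOH) consumed by the sample = 0.02111 - 0.001004 = 0.02010 mol.
n(H2C4H4O6) = 0.02010 / 2 = 0.01005 mol.
mass = 0.01005 mol x 150.09 g/mol = 1.51 g.

1.51 g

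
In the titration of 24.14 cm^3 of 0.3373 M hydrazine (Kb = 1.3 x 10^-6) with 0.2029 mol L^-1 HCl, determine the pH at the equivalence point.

n(N2H4) = 0.3373 x 0.02414 = 0.008142 mol; V(HCl) at equivalence = 0.008142/0.2029 = 0.04013 L.
At equivalence the base is fully converted to N2H5+; total volume = 0.06427 L, so [N2H5+] = 0.008142/0.06427 = 0.1267 M.
Ka(N2H5+) = Kw/Kb = 1.0e-14 / 1.3 x 10^-6 = 7.69e-9.
[H^+] = sqrt(Ka x [N2H5+]) = sqrt(7.69e-9 x 0.1267) = 3.12e-5 M.
pH = -log(3.12e-5) = 4.51.

4.51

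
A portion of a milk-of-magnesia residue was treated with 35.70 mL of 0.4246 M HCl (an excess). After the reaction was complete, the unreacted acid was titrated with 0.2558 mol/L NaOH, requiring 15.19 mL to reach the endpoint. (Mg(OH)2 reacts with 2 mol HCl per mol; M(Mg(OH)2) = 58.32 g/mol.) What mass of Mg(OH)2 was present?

0.329 g

Total n(HCl) added = 0.4246 x 0.03570 = 0.01516 mol.
n(NaOH) used = 0.2558 x 0.01519 = 0.003886 mol, which equals the excess n(HCl).
So n(HCl) consumed by the sample = 0.01516 - 0.003886 = 0.01127 mol.
n(Mg(OH)2) = 0.01127 / 2 = 0.005636 mol.
mass = 0.005636 mol x 58.32 g/mol = 0.329 g.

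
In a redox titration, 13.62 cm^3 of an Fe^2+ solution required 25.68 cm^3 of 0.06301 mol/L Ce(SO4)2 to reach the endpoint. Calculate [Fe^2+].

0.119 M

n(Ce(SO4)2) = 0.06301 x 0.02568 = 0.001618 mol.
From the balanced equation, 1 mol Ce(SO4)2 reacts with 1 mol Fe^2+, so n(Fe^2+) = 0.001618 x 1/1 = 0.001618 mol.
[Fe^2+] = 0.001618 / 0.01362 L = 0.119 M.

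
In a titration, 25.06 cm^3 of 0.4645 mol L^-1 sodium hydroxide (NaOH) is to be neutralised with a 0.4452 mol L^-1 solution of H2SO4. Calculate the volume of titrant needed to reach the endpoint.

13.1 mL

n(NaOH) = 0.4645 mol/L x 0.02506 L = 0.01164 mol.
The neutralisation is 2 NaOH : 1 H2SO4, so n(H2SO4) = 0.01164 x 1/2 = 0.005820 mol.
V(H2SO4) = 0.005820 / 0.4452 = 0.01307 L = 13.1 mL.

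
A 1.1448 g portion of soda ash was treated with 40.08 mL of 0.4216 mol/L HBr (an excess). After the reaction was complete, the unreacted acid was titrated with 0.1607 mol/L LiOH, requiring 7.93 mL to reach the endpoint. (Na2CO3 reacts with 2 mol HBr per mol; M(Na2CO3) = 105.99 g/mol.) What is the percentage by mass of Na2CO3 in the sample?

72.3%

Total n(HBr) added = 0.4216 x 0.04008 = 0.01690 mol.
n(LiOH) used = 0.1607 x 0.007930 = 0.001274 mol, which equals the excess n(HBr).
So n(HBr) consumed by the sample = 0.01690 - 0.001274 = 0.01562 mol.
n(Na2CO3) = 0.01562 / 2 = 0.007812 mol.
mass Na2CO3 = 0.007812 x 105.99 = 0.8280 g, so %Na2CO3 = 0.8280/1.1448 x 100 = 72.3%.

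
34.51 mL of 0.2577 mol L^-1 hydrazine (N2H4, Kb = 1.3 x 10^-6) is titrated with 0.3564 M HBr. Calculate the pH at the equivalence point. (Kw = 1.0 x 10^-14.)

n(N2H4) = 0.2577 x 0.03451 = 0.008893 mol; V(HBr) at equivalence = 0.008893/0.3564 = 0.02495 L.
At equivalence the base is fully converted to N2H5+; total volume = 0.05946 L, so [N2H5+] = 0.008893/0.05946 = 0.1496 M.
Ka(N2H5+) = Kw/Kb = 1.0e-14 / 1.3 x 10^-6 = 7.69e-9.
[H^+] = sqrt(Ka x [N2H5+]) = sqrt(7.69e-9 x 0.1496) = 3.39e-5 M.
pH = -log(3.39e-5) = 4.47.

4.47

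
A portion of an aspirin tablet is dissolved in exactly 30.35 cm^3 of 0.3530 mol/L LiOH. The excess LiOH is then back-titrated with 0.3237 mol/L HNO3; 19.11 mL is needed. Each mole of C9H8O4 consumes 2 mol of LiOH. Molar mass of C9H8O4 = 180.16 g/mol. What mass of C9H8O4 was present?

Total n(LiOH) added = 0.3530 x 0.03035 = 0.01071 mol.
n(HNO3) used = 0.3237 x 0.01911 = 0.006186 mol, which equals the excess n(LiOH).
So n(LiOH) consumed by the sample = 0.01071 - 0.006186 = 0.004528 mol.
n(C9H8O4) = 0.004528 / 2 = 0.002264 mol.
mass = 0.002264 mol x 180.16 g/mol = 0.408 g.

0.408 g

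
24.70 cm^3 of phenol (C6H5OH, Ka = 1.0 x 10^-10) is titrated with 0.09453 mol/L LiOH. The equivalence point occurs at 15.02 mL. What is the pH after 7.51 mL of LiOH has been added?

7.51 mL is exactly half the equivalence volume (15.02/2), i.e. the half-equivalence point.
There, n(HA) = n(A^-), so pH = pKa = -log(1.0 x 10^-10) = 10.00.

10.00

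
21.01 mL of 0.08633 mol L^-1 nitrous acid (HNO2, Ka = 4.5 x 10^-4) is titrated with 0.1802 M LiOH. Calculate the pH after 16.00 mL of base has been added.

n(acid) = 0.08633 x 0.02101 = 0.001814 mol; n(LiOH) added = 0.1802 x 0.01600 = 0.002883 mol.
Base is in excess by 0.002883 - 0.001814 = 0.001069 mol in a total volume of 0.03701 L.
[OH^-] = 0.001069/0.03701 = 0.02890 M, so pOH = 1.54 and pH = 14.00 - 1.54 = 12.46.

12.46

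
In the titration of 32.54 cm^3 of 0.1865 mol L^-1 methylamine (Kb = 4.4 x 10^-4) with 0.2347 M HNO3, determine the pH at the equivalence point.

5.81

n(CH3NH2) = 0.1865 x 0.03254 = 0.006069 mol; V(HNO3) at equivalence = 0.006069/0.2347 = 0.02586 L.
At equivalence the base is fully converted to CH3NH3+; total volume = 0.05840 L, so [CH3NH3+] = 0.006069/0.05840 = 0.1039 M.
Ka(CH3NH3+) = Kw/Kb = 1.0e-14 / 4.4 x 10^-4 = 2.27e-11.
[H^+] = sqrt(Ka x [CH3NH3+]) = sqrt(2.27e-11 x 0.1039) = 1.54e-6 M.
pH = -log(1.54e-6) = 5.81.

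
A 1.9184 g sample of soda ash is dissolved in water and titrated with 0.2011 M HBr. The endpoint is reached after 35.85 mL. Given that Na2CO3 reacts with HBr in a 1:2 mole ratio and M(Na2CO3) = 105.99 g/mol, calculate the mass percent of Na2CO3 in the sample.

19.9%

n(HBr) = 0.2011 x 0.03585 = 0.007209 mol.
n(Na2CO3) = 0.007209 / 2 = 0.003605 mol.
mass of Na2CO3 = 0.003605 x 105.99 = 0.3821 g.
% purity = 0.3821 / 1.9184 x 100 = 19.9%.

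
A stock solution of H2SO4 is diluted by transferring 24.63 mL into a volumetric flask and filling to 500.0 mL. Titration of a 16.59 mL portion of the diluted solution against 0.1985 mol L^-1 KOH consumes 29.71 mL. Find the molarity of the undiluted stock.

n(KOH) = 0.1985 x 0.02971 = 0.005897 mol.
n(H2SO4) in the aliquot = 0.005897 x 1/2 = 0.002949 mol.
[diluted H2SO4] = 0.002949 / 0.01659 = 0.1777 M.
Dilution factor = 500.0/24.63 = 20.30, so [stock] = 0.1777 x 20.30 = 3.61 M.

3.61 M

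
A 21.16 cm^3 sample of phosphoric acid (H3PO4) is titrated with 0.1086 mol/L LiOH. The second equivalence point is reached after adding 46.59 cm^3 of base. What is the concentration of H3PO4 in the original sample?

n(LiOH) = 0.1086 x 0.04659 = 0.005060 mol.
At the second equivalence point, 2 mol OH^- react per mol H3PO4, so n(H3PO4) = 0.005060 / 2 = 0.002530 mol.
[H3PO4] = 0.002530 / 0.02116 L = 0.120 M.

0.120 M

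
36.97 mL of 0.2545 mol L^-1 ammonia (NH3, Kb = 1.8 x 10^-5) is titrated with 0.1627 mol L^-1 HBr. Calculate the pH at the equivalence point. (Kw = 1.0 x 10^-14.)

5.13

n(NH3) = 0.2545 x 0.03697 = 0.009409 mol; V(HBr) at equivalence = 0.009409/0.1627 = 0.05783 L.
At equivalence the base is fully converted to NH4+; total volume = 0.09480 L, so [NH4+] = 0.009409/0.09480 = 0.09925 M.
Ka(NH4+) = Kw/Kb = 1.0e-14 / 1.8 x 10^-5 = 5.56e-10.
[H^+] = sqrt(Ka x [NH4+]) = sqrt(5.56e-10 x 0.09925) = 7.43e-6 M.
pH = -log(7.43e-6) = 5.13.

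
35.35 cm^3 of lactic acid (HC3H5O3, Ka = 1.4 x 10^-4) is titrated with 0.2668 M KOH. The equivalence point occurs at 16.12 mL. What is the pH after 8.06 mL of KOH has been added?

3.85

8.06 mL is exactly half the equivalence volume (16.12/2), i.e. the half-equivalence point.
There, n(HA) = n(A^-), so pH = pKa = -log(1.4 x 10^-4) = 3.85.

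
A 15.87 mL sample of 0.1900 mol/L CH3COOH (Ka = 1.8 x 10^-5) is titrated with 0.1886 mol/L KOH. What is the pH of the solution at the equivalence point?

8.86

n(CH3COOH) = 0.1900 x 0.01587 = 0.003015 mol; V(KOH) at equivalence = 0.003015/0.1886 = 0.01599 L.
At equivalence all the acid is converted to CH3COO-; total volume = 0.01587 + 0.01599 = 0.03186 L, so [CH3COO-] = 0.003015/0.03186 = 0.09465 M.
Kb = Kw/Ka = 1.0e-14 / 1.8 x 10^-5 = 5.56e-10.
[OH^-] = sqrt(Kb x [CH3COO-]) = sqrt(5.56e-10 x 0.09465) = 7.25e-6 M.
pOH = 5.14, so pH = 14.00 - 5.14 = 8.86.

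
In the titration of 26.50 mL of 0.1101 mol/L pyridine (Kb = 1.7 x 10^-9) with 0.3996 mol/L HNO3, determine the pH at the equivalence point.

n(C5H5N) = 0.1101 x 0.02650 = 0.002918 mol; V(HNO3) at equivalence = 0.002918/0.3996 = 0.007301 L.
At equivalence the base is fully converted to C5H5NH+; total volume = 0.03380 L, so [C5H5NH+] = 0.002918/0.03380 = 0.08632 M.
Ka(C5H5NH+) = Kw/Kb = 1.0e-14 / 1.7 x 10^-9 = 5.88e-6.
[H^+] = sqrt(Ka x [C5H5NH+]) = sqrt(5.88e-6 x 0.08632) = 0.000713 M.
pH = -log(0.000713) = 3.15.

3.15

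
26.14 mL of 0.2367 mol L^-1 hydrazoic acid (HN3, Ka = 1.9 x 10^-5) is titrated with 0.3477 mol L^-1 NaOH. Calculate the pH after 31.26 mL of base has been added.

n(acid) = 0.2367 x 0.02614 = 0.006187 mol; n(NaOH) added = 0.3477 x 0.03126 = 0.01087 mol.
Base is in excess by 0.01087 - 0.006187 = 0.004682 mol in a total volume of 0.05740 L.
[OH^-] = 0.004682/0.05740 = 0.08156 M, so pOH = 1.09 and pH = 14.00 - 1.09 = 12.91.

12.91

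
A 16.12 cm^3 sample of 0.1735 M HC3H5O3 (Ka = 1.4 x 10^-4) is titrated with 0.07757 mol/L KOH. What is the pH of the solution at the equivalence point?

n(HC3H5O3) = 0.1735 x 0.01612 = 0.002797 mol; V(KOH) at equivalence = 0.002797/0.07757 = 0.03606 L.
At equivalence all the acid is converted to C3H5O3-; total volume = 0.01612 + 0.03606 = 0.05218 L, so [C3H5O3-] = 0.002797/0.05218 = 0.05360 M.
Kb = Kw/Ka = 1.0e-14 / 1.4 x 10^-4 = 7.14e-11.
[OH^-] = sqrt(Kb x [C3H5O3-]) = sqrt(7.14e-11 x 0.05360) = 1.96e-6 M.
pOH = 5.71, so pH = 14.00 - 5.71 = 8.29.

8.29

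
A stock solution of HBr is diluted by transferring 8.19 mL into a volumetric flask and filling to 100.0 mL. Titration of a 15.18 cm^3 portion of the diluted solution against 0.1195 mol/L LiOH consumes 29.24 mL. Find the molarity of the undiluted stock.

n(LiOH) = 0.1195 x 0.02924 = 0.003494 mol.
n(HBr) in the aliquot = 0.003494 mol.
[diluted HBr] = 0.003494 / 0.01518 = 0.2302 M.
Dilution factor = 100.0/8.190 = 12.21, so [stock] = 0.2302 x 12.21 = 2.81 M.

2.81 M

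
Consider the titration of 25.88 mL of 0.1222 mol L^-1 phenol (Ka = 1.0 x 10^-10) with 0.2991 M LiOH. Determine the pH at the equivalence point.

11.47

n(C6H5OH) = 0.1222 x 0.02588 = 0.003163 mol; V(LiOH) at equivalence = 0.003163/0.2991 = 0.01057 L.
At equivalence all the acid is converted to C6H5O-; total volume = 0.02588 + 0.01057 = 0.03645 L, so [C6H5O-] = 0.003163/0.03645 = 0.08676 M.
Kb = Kw/Ka = 1.0e-14 / 1.0 x 10^-10 = 0.000100.
[OH^-] = sqrt(Kb x [C6H5O-]) = sqrt(0.000100 x 0.08676) = 0.00295 M.
pOH = 2.53, so pH = 14.00 - 2.53 = 11.47.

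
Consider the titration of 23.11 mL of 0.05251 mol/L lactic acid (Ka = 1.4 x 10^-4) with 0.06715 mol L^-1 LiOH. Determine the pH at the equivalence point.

8.16

n(HC3H5O3) = 0.05251 x 0.02311 = 0.001214 mol; V(LiOH) at equivalence = 0.001214/0.06715 = 0.01807 L.
At equivalence all the acid is converted to C3H5O3-; total volume = 0.02311 + 0.01807 = 0.04118 L, so [C3H5O3-] = 0.001214/0.04118 = 0.02947 M.
Kb = Kw/Ka = 1.0e-14 / 1.4 x 10^-4 = 7.14e-11.
[OH^-] = sqrt(Kb x [C3H5O3-]) = sqrt(7.14e-11 x 0.02947) = 1.45e-6 M.
pOH = 5.84, so pH = 14.00 - 5.84 = 8.16.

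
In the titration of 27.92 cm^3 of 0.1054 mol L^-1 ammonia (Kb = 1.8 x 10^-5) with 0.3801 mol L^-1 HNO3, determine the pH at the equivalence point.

5.17

n(NH3) = 0.1054 x 0.02792 = 0.002943 mol; V(HNO3) at equivalence = 0.002943/0.3801 = 0.007742 L.
At equivalence the base is fully converted to NH4+; total volume = 0.03566 L, so [NH4+] = 0.002943/0.03566 = 0.08252 M.
Ka(NH4+) = Kw/Kb = 1.0e-14 / 1.8 x 10^-5 = 5.56e-10.
[H^+] = sqrt(Ka x [NH4+]) = sqrt(5.56e-10 x 0.08252) = 6.77e-6 M.
pH = -log(6.77e-6) = 5.17.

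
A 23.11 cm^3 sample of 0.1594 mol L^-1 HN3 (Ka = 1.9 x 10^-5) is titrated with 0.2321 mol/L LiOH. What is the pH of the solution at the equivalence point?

n(HN3) = 0.1594 x 0.02311 = 0.003684 mol; V(LiOH) at equivalence = 0.003684/0.2321 = 0.01587 L.
At equivalence all the acid is converted to N3-; total volume = 0.02311 + 0.01587 = 0.03898 L, so [N3-] = 0.003684/0.03898 = 0.09450 M.
Kb = Kw/Ka = 1.0e-14 / 1.9 x 10^-5 = 5.26e-10.
[OH^-] = sqrt(Kb x [N3-]) = sqrt(5.26e-10 x 0.09450) = 7.05e-6 M.
pOH = 5.15, so pH = 14.00 - 5.15 = 8.85.

8.85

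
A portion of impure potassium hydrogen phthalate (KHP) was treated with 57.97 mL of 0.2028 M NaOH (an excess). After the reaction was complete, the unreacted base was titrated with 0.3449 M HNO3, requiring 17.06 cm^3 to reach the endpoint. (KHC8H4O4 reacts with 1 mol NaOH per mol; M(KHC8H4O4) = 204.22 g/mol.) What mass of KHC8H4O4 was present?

Total n(NaOH) added = 0.2028 x 0.05797 = 0.01176 mol.
n(HNO3) used = 0.3449 x 0.01706 = 0.005884 mol, which equals the excess n(NaOH).
So n(NaOH) consumed by the sample = 0.01176 - 0.005884 = 0.005872 mol.
n(KHC8H4O4) = 0.005872 / 1 = 0.005872 mol.
mass = 0.005872 mol x 204.22 g/mol = 1.20 g.

1.20 g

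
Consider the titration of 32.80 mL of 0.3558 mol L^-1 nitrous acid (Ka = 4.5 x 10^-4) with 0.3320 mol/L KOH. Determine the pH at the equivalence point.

n(HNO2) = 0.3558 x 0.03280 = 0.01167 mol; V(KOH) at equivalence = 0.01167/0.3320 = 0.03515 L.
At equivalence all the acid is converted to NO2-; total volume = 0.03280 + 0.03515 = 0.06795 L, so [NO2-] = 0.01167/0.06795 = 0.1717 M.
Kb = Kw/Ka = 1.0e-14 / 4.5 x 10^-4 = 2.22e-11.
[OH^-] = sqrt(Kb x [NO2-]) = sqrt(2.22e-11 x 0.1717) = 1.95e-6 M.
pOH = 5.71, so pH = 14.00 - 5.71 = 8.29.

8.29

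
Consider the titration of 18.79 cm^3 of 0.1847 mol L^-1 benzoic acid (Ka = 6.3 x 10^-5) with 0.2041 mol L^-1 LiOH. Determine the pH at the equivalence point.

n(C6H5COOH) = 0.1847 x 0.01879 = 0.003471 mol; V(LiOH) at equivalence = 0.003471/0.2041 = 0.01700 L.
At equivalence all the acid is converted to C6H5COO-; total volume = 0.01879 + 0.01700 = 0.03579 L, so [C6H5COO-] = 0.003471/0.03579 = 0.09696 M.
Kb = Kw/Ka = 1.0e-14 / 6.3 x 10^-5 = 1.59e-10.
[OH^-] = sqrt(Kb x [C6H5COO-]) = sqrt(1.59e-10 x 0.09696) = 3.92e-6 M.
pOH = 5.41, so pH = 14.00 - 5.41 = 8.59.

8.59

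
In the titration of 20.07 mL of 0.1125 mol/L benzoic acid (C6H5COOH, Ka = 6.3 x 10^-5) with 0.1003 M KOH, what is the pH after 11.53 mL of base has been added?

4.22

Initial n(C6H5COOH) = 0.1125 x 0.02007 = 0.002258 mol.
n(KOH) added = 0.1003 x 0.01153 = 0.001156 mol, converting that many moles of C6H5COOH to C6H5COO-.
Remaining n(C6H5COOH) = 0.001101 mol; n(C6H5COO-) = 0.001156 mol.
By Henderson-Hasselbalch, pH = pKa + log([A^-]/[HA]) = 4.20 + log(0.001156/0.001101) = 4.20 + (+0.02) = 4.22.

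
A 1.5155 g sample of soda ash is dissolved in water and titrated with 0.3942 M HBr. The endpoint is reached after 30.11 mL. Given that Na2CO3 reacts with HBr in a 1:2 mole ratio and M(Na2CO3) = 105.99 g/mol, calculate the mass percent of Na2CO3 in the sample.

41.5%

n(HBr) = 0.3942 x 0.03011 = 0.01187 mol.
n(Na2CO3) = 0.01187 / 2 = 0.005935 mol.
mass of Na2CO3 = 0.005935 x 105.99 = 0.6290 g.
% purity = 0.6290 / 1.5155 x 100 = 41.5%.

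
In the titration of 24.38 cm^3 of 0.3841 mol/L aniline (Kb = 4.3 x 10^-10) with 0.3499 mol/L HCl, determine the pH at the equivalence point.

2.69

n(C6H5NH2) = 0.3841 x 0.02438 = 0.009364 mol; V(HCl) at equivalence = 0.009364/0.3499 = 0.02676 L.
At equivalence the base is fully converted to C6H5NH3+; total volume = 0.05114 L, so [C6H5NH3+] = 0.009364/0.05114 = 0.1831 M.
Ka(C6H5NH3+) = Kw/Kb = 1.0e-14 / 4.3 x 10^-10 = 2.33e-5.
[H^+] = sqrt(Ka x [C6H5NH3+]) = sqrt(2.33e-5 x 0.1831) = 0.00206 M.
pH = -log(0.00206) = 2.69.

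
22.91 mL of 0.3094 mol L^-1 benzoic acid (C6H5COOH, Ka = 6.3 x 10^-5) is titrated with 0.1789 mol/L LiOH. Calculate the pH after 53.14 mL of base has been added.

n(acid) = 0.3094 x 0.02291 = 0.007088 mol; n(LiOH) added = 0.1789 x 0.05314 = 0.009507 mol.
Base is in excess by 0.009507 - 0.007088 = 0.002418 mol in a total volume of 0.07605 L.
[OH^-] = 0.002418/0.07605 = 0.03180 M, so pOH = 1.50 and pH = 14.00 - 1.50 = 12.50.

12.50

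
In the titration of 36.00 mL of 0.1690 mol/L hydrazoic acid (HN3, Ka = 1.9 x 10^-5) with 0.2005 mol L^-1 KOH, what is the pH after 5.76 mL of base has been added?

4.09

Initial n(HN3) = 0.1690 x 0.03600 = 0.006084 mol.
n(KOH) added = 0.2005 x 0.005760 = 0.001155 mol, converting that many moles of HN3 to N3-.
Remaining n(HN3) = 0.004929 mol; n(N3-) = 0.001155 mol.
By Henderson-Hasselbalch, pH = pKa + log([A^-]/[HA]) = 4.72 + log(0.001155/0.004929) = 4.72 + (-0.63) = 4.09.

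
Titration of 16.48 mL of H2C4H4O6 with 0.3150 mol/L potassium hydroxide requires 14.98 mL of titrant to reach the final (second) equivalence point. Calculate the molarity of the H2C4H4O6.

n(KOH) = 0.3150 x 0.01498 = 0.004719 mol.
At the final (second) equivalence point, 2 mol OH^- react per mol H2C4H4O6, so n(H2C4H4O6) = 0.004719 / 2 = 0.002359 mol.
[H2C4H4O6] = 0.002359 / 0.01648 L = 0.143 M.

0.143 M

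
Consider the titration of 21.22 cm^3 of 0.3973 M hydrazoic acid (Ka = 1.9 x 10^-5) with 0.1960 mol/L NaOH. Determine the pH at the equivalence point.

8.92

n(HN3) = 0.3973 x 0.02122 = 0.008431 mol; V(NaOH) at equivalence = 0.008431/0.1960 = 0.04301 L.
At equivalence all the acid is converted to N3-; total volume = 0.02122 + 0.04301 = 0.06423 L, so [N3-] = 0.008431/0.06423 = 0.1313 M.
Kb = Kw/Ka = 1.0e-14 / 1.9 x 10^-5 = 5.26e-10.
[OH^-] = sqrt(Kb x [N3-]) = sqrt(5.26e-10 x 0.1313) = 8.31e-6 M.
pOH = 5.08, so pH = 14.00 - 5.08 = 8.92.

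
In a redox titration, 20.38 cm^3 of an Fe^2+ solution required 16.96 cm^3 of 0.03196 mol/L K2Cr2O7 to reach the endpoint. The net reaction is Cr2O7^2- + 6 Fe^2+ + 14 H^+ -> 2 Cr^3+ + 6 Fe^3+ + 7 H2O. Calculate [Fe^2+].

n(K2Cr2O7) = 0.03196 x 0.01696 = 0.0005420 mol.
From the balanced equation, 1 mol K2Cr2O7 reacts with 6 mol Fe^2+, so n(Fe^2+) = 0.0005420 x 6/1 = 0.003252 mol.
[Fe^2+] = 0.003252 / 0.02038 L = 0.160 M.

0.160 M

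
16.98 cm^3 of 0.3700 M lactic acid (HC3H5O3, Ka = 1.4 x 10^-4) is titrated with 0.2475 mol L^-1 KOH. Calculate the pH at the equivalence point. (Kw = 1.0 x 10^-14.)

n(HC3H5O3) = 0.3700 x 0.01698 = 0.006283 mol; V(KOH) at equivalence = 0.006283/0.2475 = 0.02538 L.
At equivalence all the acid is converted to C3H5O3-; total volume = 0.01698 + 0.02538 = 0.04236 L, so [C3H5O3-] = 0.006283/0.04236 = 0.1483 M.
Kb = Kw/Ka = 1.0e-14 / 1.4 x 10^-4 = 7.14e-11.
[OH^-] = sqrt(Kb x [C3H5O3-]) = sqrt(7.14e-11 x 0.1483) = 3.25e-6 M.
pOH = 5.49, so pH = 14.00 - 5.49 = 8.51.

8.51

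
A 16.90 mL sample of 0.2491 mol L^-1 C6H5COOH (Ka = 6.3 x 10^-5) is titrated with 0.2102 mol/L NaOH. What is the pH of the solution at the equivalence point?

8.63

n(C6H5COOH) = 0.2491 x 0.01690 = 0.004210 mol; V(NaOH) at equivalence = 0.004210/0.2102 = 0.02003 L.
At equivalence all the acid is converted to C6H5COO-; total volume = 0.01690 + 0.02003 = 0.03693 L, so [C6H5COO-] = 0.004210/0.03693 = 0.1140 M.
Kb = Kw/Ka = 1.0e-14 / 6.3 x 10^-5 = 1.59e-10.
[OH^-] = sqrt(Kb x [C6H5COO-]) = sqrt(1.59e-10 x 0.1140) = 4.25e-6 M.
pOH = 5.37, so pH = 14.00 - 5.37 = 8.63.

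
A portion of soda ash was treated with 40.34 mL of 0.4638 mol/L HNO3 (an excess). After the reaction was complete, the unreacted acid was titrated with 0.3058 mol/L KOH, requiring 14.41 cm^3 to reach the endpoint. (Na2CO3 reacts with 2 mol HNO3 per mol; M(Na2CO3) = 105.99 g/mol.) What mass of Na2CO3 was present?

0.758 g

Total n(HNO3) added = 0.4638 x 0.04034 = 0.01871 mol.
n(KOH) used = 0.3058 x 0.01441 = 0.004407 mol, which equals the excess n(HNO3).
So n(HNO3) consumed by the sample = 0.01871 - 0.004407 = 0.01430 mol.
n(Na2CO3) = 0.01430 / 2 = 0.007152 mol.
mass = 0.007152 mol x 105.99 g/mol = 0.758 g.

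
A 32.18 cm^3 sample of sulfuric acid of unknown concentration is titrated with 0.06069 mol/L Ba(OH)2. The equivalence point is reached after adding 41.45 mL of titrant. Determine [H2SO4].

n(Ba(OH)2) delivered = 0.06069 x 0.04145 = 0.002516 mol.
For a 1:1 reaction, n(H2SO4) = 0.002516 mol.
[H2SO4] = 0.002516 mol / 0.03218 L = 0.0782 M.

0.0782 M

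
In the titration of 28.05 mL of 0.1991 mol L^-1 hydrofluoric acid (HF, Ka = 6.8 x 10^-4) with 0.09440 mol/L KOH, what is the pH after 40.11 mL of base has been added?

Initial n(HF) = 0.1991 x 0.02805 = 0.005585 mol.
n(KOH) added = 0.09440 x 0.04011 = 0.003786 mol, converting that many moles of HF to F-.
Remaining n(HF) = 0.001798 mol; n(F-) = 0.003786 mol.
By Henderson-Hasselbalch, pH = pKa + log([A^-]/[HA]) = 3.17 + log(0.003786/0.001798) = 3.17 + (+0.32) = 3.49.

3.49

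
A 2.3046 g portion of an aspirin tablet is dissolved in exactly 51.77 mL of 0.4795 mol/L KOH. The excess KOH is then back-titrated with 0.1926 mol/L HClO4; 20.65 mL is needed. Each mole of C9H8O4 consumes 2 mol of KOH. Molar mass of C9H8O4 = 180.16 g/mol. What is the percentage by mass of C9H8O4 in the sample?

81.5%

Total n(KOH) added = 0.4795 x 0.05177 = 0.02482 mol.
n(HClO4) used = 0.1926 x 0.02065 = 0.003977 mol, which equals the excess n(KOH).
So n(KOH) consumed by the sample = 0.02482 - 0.003977 = 0.02085 mol.
n(C9H8O4) = 0.02085 / 2 = 0.01042 mol.
mass C9H8O4 = 0.01042 x 180.16 = 1.878 g, so %C9H8O4 = 1.878/2.3046 x 100 = 81.5%.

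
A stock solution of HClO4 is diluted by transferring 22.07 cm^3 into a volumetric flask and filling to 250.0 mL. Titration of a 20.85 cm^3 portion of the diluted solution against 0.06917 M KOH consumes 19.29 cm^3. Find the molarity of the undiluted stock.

0.725 M

n(KOH) = 0.06917 x 0.01929 = 0.001334 mol.
n(HClO4) in the aliquot = 0.001334 mol.
[diluted HClO4] = 0.001334 / 0.02085 = 0.06399 M.
Dilution factor = 250.0/22.07 = 11.33, so [stock] = 0.06399 x 11.33 = 0.725 M.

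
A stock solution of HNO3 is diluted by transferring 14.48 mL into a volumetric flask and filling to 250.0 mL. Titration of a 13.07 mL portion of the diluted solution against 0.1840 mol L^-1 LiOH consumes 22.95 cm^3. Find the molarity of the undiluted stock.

n(LiOH) = 0.1840 x 0.02295 = 0.004223 mol.
n(HNO3) in the aliquot = 0.004223 mol.
[diluted HNO3] = 0.004223 / 0.01307 = 0.3231 M.
Dilution factor = 250.0/14.48 = 17.27, so [stock] = 0.3231 x 17.27 = 5.58 M.

5.58 M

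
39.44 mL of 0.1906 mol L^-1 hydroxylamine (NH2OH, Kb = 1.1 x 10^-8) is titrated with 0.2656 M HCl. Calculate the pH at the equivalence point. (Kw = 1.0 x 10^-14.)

3.50

n(NH2OH) = 0.1906 x 0.03944 = 0.007517 mol; V(HCl) at equivalence = 0.007517/0.2656 = 0.02830 L.
At equivalence the base is fully converted to NH3OH+; total volume = 0.06774 L, so [NH3OH+] = 0.007517/0.06774 = 0.1110 M.
Ka(NH3OH+) = Kw/Kb = 1.0e-14 / 1.1 x 10^-8 = 9.09e-7.
[H^+] = sqrt(Ka x [NH3OH+]) = sqrt(9.09e-7 x 0.1110) = 0.000318 M.
pH = -log(0.000318) = 3.50.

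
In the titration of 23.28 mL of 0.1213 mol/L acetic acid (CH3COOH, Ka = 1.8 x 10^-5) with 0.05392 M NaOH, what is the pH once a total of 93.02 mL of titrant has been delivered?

n(acid) = 0.1213 x 0.02328 = 0.002824 mol; n(NaOH) added = 0.05392 x 0.09302 = 0.005016 mol.
Base is in excess by 0.005016 - 0.002824 = 0.002192 mol in a total volume of 0.1163 L.
[OH^-] = 0.002192/0.1163 = 0.01885 M, so pOH = 1.72 and pH = 14.00 - 1.72 = 12.28.

12.28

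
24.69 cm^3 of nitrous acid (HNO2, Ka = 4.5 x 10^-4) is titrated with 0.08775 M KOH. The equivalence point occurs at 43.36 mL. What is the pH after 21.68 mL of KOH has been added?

3.35

21.68 mL is exactly half the equivalence volume (43.36/2), i.e. the half-equivalence point.
There, n(HA) = n(A^-), so pH = pKa = -log(4.5 x 10^-4) = 3.35.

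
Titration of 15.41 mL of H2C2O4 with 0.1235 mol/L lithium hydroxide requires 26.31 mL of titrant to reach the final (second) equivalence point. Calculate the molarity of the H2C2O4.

n(LiOH) = 0.1235 x 0.02631 = 0.003249 mol.
At the final (second) equivalence point, 2 mol OH^- react per mol H2C2O4, so n(H2C2O4) = 0.003249 / 2 = 0.001625 mol.
[H2C2O4] = 0.001625 / 0.01541 L = 0.105 M.

0.105 M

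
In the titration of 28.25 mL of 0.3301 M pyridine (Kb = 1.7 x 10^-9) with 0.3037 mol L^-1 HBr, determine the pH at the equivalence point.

n(C5H5N) = 0.3301 x 0.02825 = 0.009325 mol; V(HBr) at equivalence = 0.009325/0.3037 = 0.03071 L.
At equivalence the base is fully converted to C5H5NH+; total volume = 0.05896 L, so [C5H5NH+] = 0.009325/0.05896 = 0.1582 M.
Ka(C5H5NH+) = Kw/Kb = 1.0e-14 / 1.7 x 10^-9 = 5.88e-6.
[H^+] = sqrt(Ka x [C5H5NH+]) = sqrt(5.88e-6 x 0.1582) = 0.000965 M.
pH = -log(0.000965) = 3.02.

3.02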